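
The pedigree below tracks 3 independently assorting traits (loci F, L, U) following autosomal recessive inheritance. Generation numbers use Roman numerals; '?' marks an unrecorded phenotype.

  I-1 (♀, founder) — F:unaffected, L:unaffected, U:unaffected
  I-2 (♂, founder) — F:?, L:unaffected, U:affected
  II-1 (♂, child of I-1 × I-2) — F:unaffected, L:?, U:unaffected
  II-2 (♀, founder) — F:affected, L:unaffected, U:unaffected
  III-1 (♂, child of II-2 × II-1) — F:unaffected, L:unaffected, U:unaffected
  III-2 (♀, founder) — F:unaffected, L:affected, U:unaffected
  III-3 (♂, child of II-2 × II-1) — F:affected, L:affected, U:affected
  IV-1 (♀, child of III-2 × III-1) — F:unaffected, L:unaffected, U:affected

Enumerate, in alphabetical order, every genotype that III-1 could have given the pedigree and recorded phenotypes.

F/I-1 un ·: FF|Ff
F/I-2 ? ·: FF|Ff|ff
F/II-1 un I-1×I-2: Ff
F/II-2 aff ·: ff
F/III-1 un II-2×II-1: Ff
F/III-2 un ·: FF|Ff
F/III-3 aff II-2×II-1: ff
F/IV-1 un III-2×III-1: FF|Ff
⇒ F over [I-1,I-2,II-1,II-2,III-1,III-2,III-3,IV-1]: 20 consistent
L/I-1 un ·: LL|Ll
L/I-2 un ·: LL|Ll
L/II-1 ? I-1×I-2: Ll|ll
L/II-2 un ·: Ll
L/III-1 un II-2×II-1: LL|Ll
L/III-2 aff ·: ll
L/III-3 aff II-2×II-1: ll
L/IV-1 un III-2×III-1: Ll
⇒ L over [I-1,I-2,II-1,II-2,III-1,III-2,III-3,IV-1]: 7 consistent
U/I-1 un ·: UU|Uu
U/I-2 aff ·: uu
U/II-1 un I-1×I-2: Uu
U/II-2 un ·: Uu
U/III-1 un II-2×II-1: Uu
U/III-2 un ·: Uu
U/III-3 aff II-2×II-1: uu
U/IV-1 aff III-2×III-1: uu
⇒ U over [I-1,I-2,II-1,II-2,III-1,III-2,III-3,IV-1]: 2 consistent

III-1 ∈ {Ff LL Uu, Ff Ll Uu}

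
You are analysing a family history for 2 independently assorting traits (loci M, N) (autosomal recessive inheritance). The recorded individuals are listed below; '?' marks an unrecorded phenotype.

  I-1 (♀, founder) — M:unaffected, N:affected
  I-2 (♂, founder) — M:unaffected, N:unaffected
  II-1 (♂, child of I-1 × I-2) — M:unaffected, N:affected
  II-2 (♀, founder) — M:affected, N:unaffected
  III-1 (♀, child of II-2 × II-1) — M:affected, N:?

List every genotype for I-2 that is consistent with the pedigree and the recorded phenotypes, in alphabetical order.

I-2 ∈ {MM Nn, Mm Nn}

M/I-1 un ·: MM|Mm
M/I-2 un ·: MM|Mm
M/II-1 un I-1×I-2: Mm
M/II-2 aff ·: mm
M/III-1 aff II-2×II-1: mm
⇒ M over [I-1,I-2,II-1,II-2,III-1]: 3 consistent
N/I-1 aff ·: nn
N/I-2 un ·: Nn
N/II-1 aff I-1×I-2: nn
N/II-2 un ·: NN|Nn
N/III-1 ? II-2×II-1: Nn|nn
⇒ N over [I-1,I-2,II-1,II-2,III-1]: 3 consistent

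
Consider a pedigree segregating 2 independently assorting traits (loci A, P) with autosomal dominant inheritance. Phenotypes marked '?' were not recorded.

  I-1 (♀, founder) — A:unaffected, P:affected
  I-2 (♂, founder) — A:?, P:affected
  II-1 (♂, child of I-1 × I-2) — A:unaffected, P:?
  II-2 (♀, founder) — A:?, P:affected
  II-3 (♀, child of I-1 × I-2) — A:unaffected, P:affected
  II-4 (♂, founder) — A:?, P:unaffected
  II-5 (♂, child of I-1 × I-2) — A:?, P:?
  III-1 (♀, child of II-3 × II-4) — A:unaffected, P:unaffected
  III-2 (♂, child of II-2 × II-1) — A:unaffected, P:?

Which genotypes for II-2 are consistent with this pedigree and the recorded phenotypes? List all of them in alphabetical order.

A/I-1 un ·: aa
A/I-2 ? ·: aa|Aa
A/II-1 un I-1×I-2: aa
A/II-2 ? ·: aa|Aa
A/II-3 un I-1×I-2: aa
A/II-4 ? ·: aa|Aa
A/II-5 ? I-1×I-2: aa|Aa
A/III-1 un II-3×II-4: aa
A/III-2 un II-2×II-1: aa
⇒ A over [I-1,I-2,II-1,II-2,II-3,II-4,II-5,III-1,III-2]: 12 consistent
P/I-1 aff ·: Pp|PP
P/I-2 aff ·: Pp|PP
P/II-1 ? I-1×I-2: pp|Pp|PP
P/II-2 aff ·: Pp|PP
P/II-3 aff I-1×I-2: Pp
P/II-4 un ·: pp
P/II-5 ? I-1×I-2: pp|Pp|PP
P/III-1 un II-3×II-4: pp
P/III-2 ? II-2×II-1: pp|Pp|PP
⇒ P over [I-1,I-2,II-1,II-2,II-3,II-4,II-5,III-1,III-2]: 65 consistent

II-2 ∈ {Aa PP, Aa Pp, aa PP, aa Pp}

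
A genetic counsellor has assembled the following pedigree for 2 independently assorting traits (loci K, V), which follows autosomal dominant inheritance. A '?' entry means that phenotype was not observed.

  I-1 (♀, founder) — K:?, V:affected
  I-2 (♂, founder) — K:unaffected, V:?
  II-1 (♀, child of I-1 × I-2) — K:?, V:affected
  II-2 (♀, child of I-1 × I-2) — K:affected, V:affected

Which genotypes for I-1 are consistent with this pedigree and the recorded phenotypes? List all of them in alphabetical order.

I-1 ∈ {KK VV, KK Vv, Kk VV, Kk Vv}

K/I-1 ? ·: Kk|KK
K/I-2 un ·: kk
K/II-1 ? I-1×I-2: kk|Kk
K/II-2 aff I-1×I-2: Kk
⇒ K over [I-1,I-2,II-1,II-2]: 3 consistent
V/I-1 aff ·: Vv|VV
V/I-2 ? ·: vv|Vv|VV
V/II-1 aff I-1×I-2: Vv|VV
V/II-2 aff I-1×I-2: Vv|VV
⇒ V over [I-1,I-2,II-1,II-2]: 15 consistent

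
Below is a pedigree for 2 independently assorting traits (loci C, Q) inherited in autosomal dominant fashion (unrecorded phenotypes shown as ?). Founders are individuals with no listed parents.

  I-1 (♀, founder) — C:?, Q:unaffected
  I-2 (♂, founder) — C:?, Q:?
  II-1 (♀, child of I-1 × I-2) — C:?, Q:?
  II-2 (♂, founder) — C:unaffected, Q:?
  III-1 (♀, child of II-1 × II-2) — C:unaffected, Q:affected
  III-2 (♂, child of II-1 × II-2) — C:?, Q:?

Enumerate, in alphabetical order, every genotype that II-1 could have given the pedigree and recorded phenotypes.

C/I-1 ? ·: cc|Cc|CC
C/I-2 ? ·: cc|Cc|CC
C/II-1 ? I-1×I-2: cc|Cc
C/II-2 un ·: cc
C/III-1 un II-1×II-2: cc
C/III-2 ? II-1×II-2: cc|Cc
⇒ C over [I-1,I-2,II-1,II-2,III-1,III-2]: 18 consistent
Q/I-1 un ·: qq
Q/I-2 ? ·: qq|Qq|QQ
Q/II-1 ? I-1×I-2: qq|Qq
Q/II-2 ? ·: qq|Qq|QQ
Q/III-1 aff II-1×II-2: Qq|QQ
Q/III-2 ? II-1×II-2: qq|Qq|QQ
⇒ Q over [I-1,I-2,II-1,II-2,III-1,III-2]: 30 consistent

II-1 ∈ {Cc Qq, Cc qq, cc Qq, cc qq}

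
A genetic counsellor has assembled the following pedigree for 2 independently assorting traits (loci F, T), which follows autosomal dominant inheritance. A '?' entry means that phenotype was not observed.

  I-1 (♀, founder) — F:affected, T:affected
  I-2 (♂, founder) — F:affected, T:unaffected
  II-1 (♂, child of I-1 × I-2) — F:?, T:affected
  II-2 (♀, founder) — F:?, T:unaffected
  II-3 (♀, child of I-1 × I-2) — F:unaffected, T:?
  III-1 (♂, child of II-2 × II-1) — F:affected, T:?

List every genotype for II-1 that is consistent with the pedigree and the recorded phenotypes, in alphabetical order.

II-1 ∈ {FF Tt, Ff Tt, ff Tt}

F/I-1 aff ·: Ff
F/I-2 aff ·: Ff
F/II-1 ? I-1×I-2: ff|Ff|FF
F/II-2 ? ·: ff|Ff|FF
F/II-3 un I-1×I-2: ff
F/III-1 aff II-2×II-1: Ff|FF
⇒ F over [I-1,I-2,II-1,II-2,II-3,III-1]: 11 consistent
T/I-1 aff ·: Tt|TT
T/I-2 un ·: tt
T/II-1 aff I-1×I-2: Tt
T/II-2 un ·: tt
T/II-3 ? I-1×I-2: tt|Tt
T/III-1 ? II-2×II-1: tt|Tt
⇒ T over [I-1,I-2,II-1,II-2,II-3,III-1]: 6 consistent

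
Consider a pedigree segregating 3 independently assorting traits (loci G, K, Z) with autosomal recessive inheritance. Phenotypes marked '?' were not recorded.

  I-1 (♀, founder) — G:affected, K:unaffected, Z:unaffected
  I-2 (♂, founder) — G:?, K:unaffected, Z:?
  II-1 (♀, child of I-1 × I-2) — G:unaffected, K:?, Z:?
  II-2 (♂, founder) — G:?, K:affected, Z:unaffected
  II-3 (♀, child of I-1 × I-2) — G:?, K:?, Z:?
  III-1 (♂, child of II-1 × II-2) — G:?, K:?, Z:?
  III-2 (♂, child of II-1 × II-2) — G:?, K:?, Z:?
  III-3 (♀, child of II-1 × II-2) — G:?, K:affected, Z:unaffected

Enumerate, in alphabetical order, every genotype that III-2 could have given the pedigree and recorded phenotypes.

III-2 ∈ {GG Kk ZZ, GG Kk Zz, GG Kk zz, GG kk ZZ, GG kk Zz, GG kk zz, Gg Kk ZZ, Gg Kk Zz, Gg Kk zz, Gg kk ZZ, Gg kk Zz, Gg kk zz, gg Kk ZZ, gg Kk Zz, gg Kk zz, gg kk ZZ, gg kk Zz, gg kk zz}

G/I-1 aff ·: gg
G/I-2 ? ·: GG|Gg
G/II-1 un I-1×I-2: Gg
G/II-2 ? ·: GG|Gg|gg
G/II-3 ? I-1×I-2: Gg|gg
G/III-1 ? II-1×II-2: GG|Gg|gg
G/III-2 ? II-1×II-2: GG|Gg|gg
G/III-3 ? II-1×II-2: GG|Gg|gg
⇒ G over [I-1,I-2,II-1,II-2,II-3,III-1,III-2,III-3]: 129 consistent
K/I-1 un ·: KK|Kk
K/I-2 un ·: KK|Kk
K/II-1 ? I-1×I-2: Kk|kk
K/II-2 aff ·: kk
K/II-3 ? I-1×I-2: KK|Kk|kk
K/III-1 ? II-1×II-2: Kk|kk
K/III-2 ? II-1×II-2: Kk|kk
K/III-3 aff II-1×II-2: kk
⇒ K over [I-1,I-2,II-1,II-2,II-3,III-1,III-2,III-3]: 31 consistent
Z/I-1 un ·: ZZ|Zz
Z/I-2 ? ·: ZZ|Zz|zz
Z/II-1 ? I-1×I-2: ZZ|Zz|zz
Z/II-2 un ·: ZZ|Zz
Z/II-3 ? I-1×I-2: ZZ|Zz|zz
Z/III-1 ? II-1×II-2: ZZ|Zz|zz
Z/III-2 ? II-1×II-2: ZZ|Zz|zz
Z/III-3 un II-1×II-2: ZZ|Zz
⇒ Z over [I-1,I-2,II-1,II-2,II-3,III-1,III-2,III-3]: 357 consistent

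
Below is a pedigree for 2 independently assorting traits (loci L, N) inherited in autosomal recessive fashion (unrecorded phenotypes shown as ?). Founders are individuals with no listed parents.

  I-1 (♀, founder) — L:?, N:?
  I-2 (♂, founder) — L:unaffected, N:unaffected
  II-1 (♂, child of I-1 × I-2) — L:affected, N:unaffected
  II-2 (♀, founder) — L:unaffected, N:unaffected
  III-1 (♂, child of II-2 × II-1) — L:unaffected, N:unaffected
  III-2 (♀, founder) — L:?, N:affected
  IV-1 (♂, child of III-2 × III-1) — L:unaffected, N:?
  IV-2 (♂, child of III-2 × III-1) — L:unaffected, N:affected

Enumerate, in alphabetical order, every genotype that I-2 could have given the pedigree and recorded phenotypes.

L/I-1 ? ·: Ll|ll
L/I-2 un ·: Ll
L/II-1 aff I-1×I-2: ll
L/II-2 un ·: LL|Ll
L/III-1 un II-2×II-1: Ll
L/III-2 ? ·: LL|Ll|ll
L/IV-1 un III-2×III-1: LL|Ll
L/IV-2 un III-2×III-1: LL|Ll
⇒ L over [I-1,I-2,II-1,II-2,III-1,III-2,IV-1,IV-2]: 36 consistent
N/I-1 ? ·: NN|Nn|nn
N/I-2 un ·: NN|Nn
N/II-1 un I-1×I-2: NN|Nn
N/II-2 un ·: NN|Nn
N/III-1 un II-2×II-1: Nn
N/III-2 aff ·: nn
N/IV-1 ? III-2×III-1: Nn|nn
N/IV-2 aff III-2×III-1: nn
⇒ N over [I-1,I-2,II-1,II-2,III-1,III-2,IV-1,IV-2]: 28 consistent

I-2 ∈ {Ll NN, Ll Nn}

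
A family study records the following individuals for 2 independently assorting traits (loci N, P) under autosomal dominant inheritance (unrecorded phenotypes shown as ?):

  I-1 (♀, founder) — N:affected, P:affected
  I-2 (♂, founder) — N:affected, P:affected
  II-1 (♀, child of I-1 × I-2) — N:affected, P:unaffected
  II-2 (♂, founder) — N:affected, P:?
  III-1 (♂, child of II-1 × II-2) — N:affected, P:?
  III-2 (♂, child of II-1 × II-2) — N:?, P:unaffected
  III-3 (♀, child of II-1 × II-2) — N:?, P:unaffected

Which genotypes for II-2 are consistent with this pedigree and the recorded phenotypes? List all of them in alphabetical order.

N/I-1 aff ·: Nn|NN
N/I-2 aff ·: Nn|NN
N/II-1 aff I-1×I-2: Nn|NN
N/II-2 aff ·: Nn|NN
N/III-1 aff II-1×II-2: Nn|NN
N/III-2 ? II-1×II-2: nn|Nn|NN
N/III-3 ? II-1×II-2: nn|Nn|NN
⇒ N over [I-1,I-2,II-1,II-2,III-1,III-2,III-3]: 114 consistent
P/I-1 aff ·: Pp
P/I-2 aff ·: Pp
P/II-1 un I-1×I-2: pp
P/II-2 ? ·: pp|Pp
P/III-1 ? II-1×II-2: pp|Pp
P/III-2 un II-1×II-2: pp
P/III-3 un II-1×II-2: pp
⇒ P over [I-1,I-2,II-1,II-2,III-1,III-2,III-3]: 3 consistent

II-2 ∈ {NN Pp, NN pp, Nn Pp, Nn pp}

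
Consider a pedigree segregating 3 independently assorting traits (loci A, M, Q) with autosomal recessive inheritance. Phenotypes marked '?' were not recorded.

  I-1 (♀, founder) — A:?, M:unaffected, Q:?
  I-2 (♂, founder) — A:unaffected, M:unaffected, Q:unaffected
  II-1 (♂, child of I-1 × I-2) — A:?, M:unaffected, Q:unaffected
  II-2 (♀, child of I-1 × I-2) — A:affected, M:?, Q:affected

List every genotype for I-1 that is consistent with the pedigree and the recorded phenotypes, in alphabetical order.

A/I-1 ? ·: Aa|aa
A/I-2 un ·: Aa
A/II-1 ? I-1×I-2: AA|Aa|aa
A/II-2 aff I-1×I-2: aa
⇒ A over [I-1,I-2,II-1,II-2]: 5 consistent
M/I-1 un ·: MM|Mm
M/I-2 un ·: MM|Mm
M/II-1 un I-1×I-2: MM|Mm
M/II-2 ? I-1×I-2: MM|Mm|mm
⇒ M over [I-1,I-2,II-1,II-2]: 15 consistent
Q/I-1 ? ·: Qq|qq
Q/I-2 un ·: Qq
Q/II-1 un I-1×I-2: QQ|Qq
Q/II-2 aff I-1×I-2: qq
⇒ Q over [I-1,I-2,II-1,II-2]: 3 consistent

I-1 ∈ {Aa MM Qq, Aa MM qq, Aa Mm Qq, Aa Mm qq, aa MM Qq, aa MM qq, aa Mm Qq, aa Mm qq}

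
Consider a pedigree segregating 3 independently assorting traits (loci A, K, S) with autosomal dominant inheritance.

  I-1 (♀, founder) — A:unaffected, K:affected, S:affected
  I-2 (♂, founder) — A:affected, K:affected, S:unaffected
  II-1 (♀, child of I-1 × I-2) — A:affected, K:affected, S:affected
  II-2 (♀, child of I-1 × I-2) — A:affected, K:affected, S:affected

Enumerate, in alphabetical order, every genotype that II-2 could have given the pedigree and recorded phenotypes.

II-2 ∈ {Aa KK Ss, Aa Kk Ss}

A/I-1 un ·: aa
A/I-2 aff ·: Aa|AA
A/II-1 aff I-1×I-2: Aa
A/II-2 aff I-1×I-2: Aa
⇒ A over [I-1,I-2,II-1,II-2]: 2 consistent
K/I-1 aff ·: Kk|KK
K/I-2 aff ·: Kk|KK
K/II-1 aff I-1×I-2: Kk|KK
K/II-2 aff I-1×I-2: Kk|KK
⇒ K over [I-1,I-2,II-1,II-2]: 13 consistent
S/I-1 aff ·: Ss|SS
S/I-2 un ·: ss
S/II-1 aff I-1×I-2: Ss
S/II-2 aff I-1×I-2: Ss
⇒ S over [I-1,I-2,II-1,II-2]: 2 consistent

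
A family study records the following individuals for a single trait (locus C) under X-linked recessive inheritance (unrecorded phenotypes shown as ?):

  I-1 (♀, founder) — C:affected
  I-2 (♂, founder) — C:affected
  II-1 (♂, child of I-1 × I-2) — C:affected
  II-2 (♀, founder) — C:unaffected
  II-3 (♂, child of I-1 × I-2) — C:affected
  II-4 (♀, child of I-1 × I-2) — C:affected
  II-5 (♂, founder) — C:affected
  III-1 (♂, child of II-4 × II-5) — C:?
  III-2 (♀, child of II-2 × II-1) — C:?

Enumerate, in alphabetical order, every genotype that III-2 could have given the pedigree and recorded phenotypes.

III-2 ∈ {X^CX^c, X^cX^c}

C/I-1 aff ·: X^cX^c
C/I-2 aff ·: X^cY
C/II-1 aff I-1×I-2: X^cY
C/II-2 un ·: X^CX^C|X^CX^c
C/II-3 aff I-1×I-2: X^cY
C/II-4 aff I-1×I-2: X^cX^c
C/II-5 aff ·: X^cY
C/III-1 ? II-4×II-5: X^cY
C/III-2 ? II-2×II-1: X^CX^c|X^cX^c
⇒ C over [I-1,I-2,II-1,II-2,II-3,II-4,II-5,III-1,III-2]: 3 consistent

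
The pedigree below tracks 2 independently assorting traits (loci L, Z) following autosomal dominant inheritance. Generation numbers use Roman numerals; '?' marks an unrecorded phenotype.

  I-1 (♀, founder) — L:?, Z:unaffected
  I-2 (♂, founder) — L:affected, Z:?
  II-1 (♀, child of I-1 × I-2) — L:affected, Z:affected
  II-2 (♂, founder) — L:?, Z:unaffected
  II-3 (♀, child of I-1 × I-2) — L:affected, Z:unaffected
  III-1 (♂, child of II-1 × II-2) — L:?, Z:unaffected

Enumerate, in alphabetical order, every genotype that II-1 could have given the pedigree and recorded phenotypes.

L/I-1 ? ·: ll|Ll|LL
L/I-2 aff ·: Ll|LL
L/II-1 aff I-1×I-2: Ll|LL
L/II-2 ? ·: ll|Ll|LL
L/II-3 aff I-1×I-2: Ll|LL
L/III-1 ? II-1×II-2: ll|Ll|LL
⇒ L over [I-1,I-2,II-1,II-2,II-3,III-1]: 84 consistent
Z/I-1 un ·: zz
Z/I-2 ? ·: Zz
Z/II-1 aff I-1×I-2: Zz
Z/II-2 un ·: zz
Z/II-3 un I-1×I-2: zz
Z/III-1 un II-1×II-2: zz
⇒ Z over [I-1,I-2,II-1,II-2,II-3,III-1]: 1 consistent

II-1 ∈ {LL Zz, Ll Zz}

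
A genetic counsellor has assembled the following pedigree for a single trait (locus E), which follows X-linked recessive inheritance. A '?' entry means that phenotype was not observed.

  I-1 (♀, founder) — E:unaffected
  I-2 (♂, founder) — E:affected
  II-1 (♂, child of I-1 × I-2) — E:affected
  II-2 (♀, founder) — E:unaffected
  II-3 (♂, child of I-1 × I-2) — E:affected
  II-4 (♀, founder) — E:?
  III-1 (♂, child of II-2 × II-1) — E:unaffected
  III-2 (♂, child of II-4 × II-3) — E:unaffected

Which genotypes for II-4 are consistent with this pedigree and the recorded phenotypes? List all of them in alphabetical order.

E/I-1 un ·: X^EX^e
E/I-2 aff ·: X^eY
E/II-1 aff I-1×I-2: X^eY
E/II-2 un ·: X^EX^E|X^EX^e
E/II-3 aff I-1×I-2: X^eY
E/II-4 ? ·: X^EX^E|X^EX^e
E/III-1 un II-2×II-1: X^EY
E/III-2 un II-4×II-3: X^EY
⇒ E over [I-1,I-2,II-1,II-2,II-3,II-4,III-1,III-2]: 4 consistent

II-4 ∈ {X^EX^E, X^EX^e}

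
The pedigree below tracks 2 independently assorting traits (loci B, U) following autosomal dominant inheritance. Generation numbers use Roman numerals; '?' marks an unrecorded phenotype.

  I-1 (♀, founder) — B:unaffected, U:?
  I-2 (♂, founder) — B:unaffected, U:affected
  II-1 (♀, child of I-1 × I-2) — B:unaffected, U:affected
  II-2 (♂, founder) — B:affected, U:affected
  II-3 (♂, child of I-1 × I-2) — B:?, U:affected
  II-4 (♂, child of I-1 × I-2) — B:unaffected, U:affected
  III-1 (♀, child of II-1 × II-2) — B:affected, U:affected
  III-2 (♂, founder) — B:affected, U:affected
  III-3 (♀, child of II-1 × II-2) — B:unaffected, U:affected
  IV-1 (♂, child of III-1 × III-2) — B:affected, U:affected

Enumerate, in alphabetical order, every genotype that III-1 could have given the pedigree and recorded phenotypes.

B/I-1 un ·: bb
B/I-2 un ·: bb
B/II-1 un I-1×I-2: bb
B/II-2 aff ·: Bb
B/II-3 ? I-1×I-2: bb
B/II-4 un I-1×I-2: bb
B/III-1 aff II-1×II-2: Bb
B/III-2 aff ·: Bb|BB
B/III-3 un II-1×II-2: bb
B/IV-1 aff III-1×III-2: Bb|BB
⇒ B over [I-1,I-2,II-1,II-2,II-3,II-4,III-1,III-2,III-3,IV-1]: 4 consistent
U/I-1 ? ·: uu|Uu|UU
U/I-2 aff ·: Uu|UU
U/II-1 aff I-1×I-2: Uu|UU
U/II-2 aff ·: Uu|UU
U/II-3 aff I-1×I-2: Uu|UU
U/II-4 aff I-1×I-2: Uu|UU
U/III-1 aff II-1×II-2: Uu|UU
U/III-2 aff ·: Uu|UU
U/III-3 aff II-1×II-2: Uu|UU
U/IV-1 aff III-1×III-2: Uu|UU
⇒ U over [I-1,I-2,II-1,II-2,II-3,II-4,III-1,III-2,III-3,IV-1]: 613 consistent

III-1 ∈ {Bb UU, Bb Uu}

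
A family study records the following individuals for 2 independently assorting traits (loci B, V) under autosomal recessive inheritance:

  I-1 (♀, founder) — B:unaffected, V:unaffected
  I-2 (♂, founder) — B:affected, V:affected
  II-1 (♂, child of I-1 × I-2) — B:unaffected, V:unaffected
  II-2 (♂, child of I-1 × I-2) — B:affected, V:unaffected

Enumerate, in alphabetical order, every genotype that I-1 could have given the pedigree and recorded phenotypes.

B/I-1 un ·: Bb
B/I-2 aff ·: bb
B/II-1 un I-1×I-2: Bb
B/II-2 aff I-1×I-2: bb
⇒ B over [I-1,I-2,II-1,II-2]: 1 consistent
V/I-1 un ·: VV|Vv
V/I-2 aff ·: vv
V/II-1 un I-1×I-2: Vv
V/II-2 un I-1×I-2: Vv
⇒ V over [I-1,I-2,II-1,II-2]: 2 consistent

I-1 ∈ {Bb VV, Bb Vv}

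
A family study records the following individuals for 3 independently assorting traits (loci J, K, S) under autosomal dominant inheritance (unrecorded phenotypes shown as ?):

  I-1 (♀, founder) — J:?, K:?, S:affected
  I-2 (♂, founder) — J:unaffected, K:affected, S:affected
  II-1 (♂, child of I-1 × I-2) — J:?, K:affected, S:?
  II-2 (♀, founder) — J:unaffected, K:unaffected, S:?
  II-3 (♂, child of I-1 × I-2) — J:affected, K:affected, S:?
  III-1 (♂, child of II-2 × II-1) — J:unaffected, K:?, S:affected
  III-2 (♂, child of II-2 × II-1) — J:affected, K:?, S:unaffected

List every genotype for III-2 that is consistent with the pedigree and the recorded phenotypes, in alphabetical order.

III-2 ∈ {Jj Kk ss, Jj kk ss}

J/I-1 ? ·: Jj|JJ
J/I-2 un ·: jj
J/II-1 ? I-1×I-2: Jj
J/II-2 un ·: jj
J/II-3 aff I-1×I-2: Jj
J/III-1 un II-2×II-1: jj
J/III-2 aff II-2×II-1: Jj
⇒ J over [I-1,I-2,II-1,II-2,II-3,III-1,III-2]: 2 consistent
K/I-1 ? ·: kk|Kk|KK
K/I-2 aff ·: Kk|KK
K/II-1 aff I-1×I-2: Kk|KK
K/II-2 un ·: kk
K/II-3 aff I-1×I-2: Kk|KK
K/III-1 ? II-2×II-1: kk|Kk
K/III-2 ? II-2×II-1: kk|Kk
⇒ K over [I-1,I-2,II-1,II-2,II-3,III-1,III-2]: 39 consistent
S/I-1 aff ·: Ss|SS
S/I-2 aff ·: Ss|SS
S/II-1 ? I-1×I-2: ss|Ss
S/II-2 ? ·: ss|Ss
S/II-3 ? I-1×I-2: ss|Ss|SS
S/III-1 aff II-2×II-1: Ss|SS
S/III-2 un II-2×II-1: ss
⇒ S over [I-1,I-2,II-1,II-2,II-3,III-1,III-2]: 24 consistent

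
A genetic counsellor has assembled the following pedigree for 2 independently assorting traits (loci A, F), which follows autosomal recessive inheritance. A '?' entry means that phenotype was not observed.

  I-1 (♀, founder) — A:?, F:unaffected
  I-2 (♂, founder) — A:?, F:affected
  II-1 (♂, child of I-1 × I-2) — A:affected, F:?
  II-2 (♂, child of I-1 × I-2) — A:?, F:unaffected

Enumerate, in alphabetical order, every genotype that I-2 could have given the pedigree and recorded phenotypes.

I-2 ∈ {Aa ff, aa ff}

A/I-1 ? ·: Aa|aa
A/I-2 ? ·: Aa|aa
A/II-1 aff I-1×I-2: aa
A/II-2 ? I-1×I-2: AA|Aa|aa
⇒ A over [I-1,I-2,II-1,II-2]: 8 consistent
F/I-1 un ·: FF|Ff
F/I-2 aff ·: ff
F/II-1 ? I-1×I-2: Ff|ff
F/II-2 un I-1×I-2: Ff
⇒ F over [I-1,I-2,II-1,II-2]: 3 consistent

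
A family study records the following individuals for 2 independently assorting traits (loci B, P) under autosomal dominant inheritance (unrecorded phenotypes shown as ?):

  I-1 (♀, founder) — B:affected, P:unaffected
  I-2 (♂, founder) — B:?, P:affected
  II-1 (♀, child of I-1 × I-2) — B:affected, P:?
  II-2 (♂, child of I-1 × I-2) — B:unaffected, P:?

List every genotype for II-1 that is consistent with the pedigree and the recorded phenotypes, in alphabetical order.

II-1 ∈ {BB Pp, BB pp, Bb Pp, Bb pp}

B/I-1 aff ·: Bb
B/I-2 ? ·: bb|Bb
B/II-1 aff I-1×I-2: Bb|BB
B/II-2 un I-1×I-2: bb
⇒ B over [I-1,I-2,II-1,II-2]: 3 consistent
P/I-1 un ·: pp
P/I-2 aff ·: Pp|PP
P/II-1 ? I-1×I-2: pp|Pp
P/II-2 ? I-1×I-2: pp|Pp
⇒ P over [I-1,I-2,II-1,II-2]: 5 consistent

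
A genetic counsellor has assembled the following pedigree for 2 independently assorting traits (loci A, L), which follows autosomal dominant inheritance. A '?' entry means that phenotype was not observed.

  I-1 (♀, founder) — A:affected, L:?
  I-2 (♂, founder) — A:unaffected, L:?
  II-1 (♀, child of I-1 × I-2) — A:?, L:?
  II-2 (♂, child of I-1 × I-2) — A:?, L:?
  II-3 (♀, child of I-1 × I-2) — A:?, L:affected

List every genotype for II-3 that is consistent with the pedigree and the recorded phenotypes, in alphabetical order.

A/I-1 aff ·: Aa|AA
A/I-2 un ·: aa
A/II-1 ? I-1×I-2: aa|Aa
A/II-2 ? I-1×I-2: aa|Aa
A/II-3 ? I-1×I-2: aa|Aa
⇒ A over [I-1,I-2,II-1,II-2,II-3]: 9 consistent
L/I-1 ? ·: ll|Ll|LL
L/I-2 ? ·: ll|Ll|LL
L/II-1 ? I-1×I-2: ll|Ll|LL
L/II-2 ? I-1×I-2: ll|Ll|LL
L/II-3 aff I-1×I-2: Ll|LL
⇒ L over [I-1,I-2,II-1,II-2,II-3]: 45 consistent

II-3 ∈ {Aa LL, Aa Ll, aa LL, aa Ll}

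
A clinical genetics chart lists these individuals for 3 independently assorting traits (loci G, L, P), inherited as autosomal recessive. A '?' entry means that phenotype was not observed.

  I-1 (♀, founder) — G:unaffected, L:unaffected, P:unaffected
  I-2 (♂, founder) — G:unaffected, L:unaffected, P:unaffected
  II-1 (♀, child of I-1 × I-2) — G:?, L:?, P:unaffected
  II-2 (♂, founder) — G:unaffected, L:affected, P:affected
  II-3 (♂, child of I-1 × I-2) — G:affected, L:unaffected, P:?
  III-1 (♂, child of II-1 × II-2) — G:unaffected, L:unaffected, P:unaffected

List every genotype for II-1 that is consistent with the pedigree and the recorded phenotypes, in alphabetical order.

II-1 ∈ {GG LL PP, GG LL Pp, GG Ll PP, GG Ll Pp, Gg LL PP, Gg LL Pp, Gg Ll PP, Gg Ll Pp, gg LL PP, gg LL Pp, gg Ll PP, gg Ll Pp}

G/I-1 un ·: Gg
G/I-2 un ·: Gg
G/II-1 ? I-1×I-2: GG|Gg|gg
G/II-2 un ·: GG|Gg
G/II-3 aff I-1×I-2: gg
G/III-1 un II-1×II-2: GG|Gg
⇒ G over [I-1,I-2,II-1,II-2,II-3,III-1]: 9 consistent
L/I-1 un ·: LL|Ll
L/I-2 un ·: LL|Ll
L/II-1 ? I-1×I-2: LL|Ll
L/II-2 aff ·: ll
L/II-3 un I-1×I-2: LL|Ll
L/III-1 un II-1×II-2: Ll
⇒ L over [I-1,I-2,II-1,II-2,II-3,III-1]: 13 consistent
P/I-1 un ·: PP|Pp
P/I-2 un ·: PP|Pp
P/II-1 un I-1×I-2: PP|Pp
P/II-2 aff ·: pp
P/II-3 ? I-1×I-2: PP|Pp|pp
P/III-1 un II-1×II-2: Pp
⇒ P over [I-1,I-2,II-1,II-2,II-3,III-1]: 15 consistent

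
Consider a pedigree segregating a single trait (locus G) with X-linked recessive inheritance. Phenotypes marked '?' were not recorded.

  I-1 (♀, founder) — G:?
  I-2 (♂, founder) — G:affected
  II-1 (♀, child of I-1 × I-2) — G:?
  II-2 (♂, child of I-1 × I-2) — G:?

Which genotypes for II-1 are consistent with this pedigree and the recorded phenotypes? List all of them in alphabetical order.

II-1 ∈ {X^GX^g, X^gX^g}

G/I-1 ? ·: X^GX^G|X^GX^g|X^gX^g
G/I-2 aff ·: X^gY
G/II-1 ? I-1×I-2: X^GX^g|X^gX^g
G/II-2 ? I-1×I-2: X^GY|X^gY
⇒ G over [I-1,I-2,II-1,II-2]: 6 consistent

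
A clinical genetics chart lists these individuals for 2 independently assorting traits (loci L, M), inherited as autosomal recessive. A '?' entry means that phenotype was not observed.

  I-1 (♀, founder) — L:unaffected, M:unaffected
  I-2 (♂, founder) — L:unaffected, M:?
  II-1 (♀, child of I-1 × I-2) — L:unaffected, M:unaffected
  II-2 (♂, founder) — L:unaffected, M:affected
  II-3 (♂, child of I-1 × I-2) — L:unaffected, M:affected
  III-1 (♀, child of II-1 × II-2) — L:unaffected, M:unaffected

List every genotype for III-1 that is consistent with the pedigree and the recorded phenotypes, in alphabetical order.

L/I-1 un ·: LL|Ll
L/I-2 un ·: LL|Ll
L/II-1 un I-1×I-2: LL|Ll
L/II-2 un ·: LL|Ll
L/II-3 un I-1×I-2: LL|Ll
L/III-1 un II-1×II-2: LL|Ll
⇒ L over [I-1,I-2,II-1,II-2,II-3,III-1]: 45 consistent
M/I-1 un ·: Mm
M/I-2 ? ·: Mm|mm
M/II-1 un I-1×I-2: MM|Mm
M/II-2 aff ·: mm
M/II-3 aff I-1×I-2: mm
M/III-1 un II-1×II-2: Mm
⇒ M over [I-1,I-2,II-1,II-2,II-3,III-1]: 3 consistent

III-1 ∈ {LL Mm, Ll Mm}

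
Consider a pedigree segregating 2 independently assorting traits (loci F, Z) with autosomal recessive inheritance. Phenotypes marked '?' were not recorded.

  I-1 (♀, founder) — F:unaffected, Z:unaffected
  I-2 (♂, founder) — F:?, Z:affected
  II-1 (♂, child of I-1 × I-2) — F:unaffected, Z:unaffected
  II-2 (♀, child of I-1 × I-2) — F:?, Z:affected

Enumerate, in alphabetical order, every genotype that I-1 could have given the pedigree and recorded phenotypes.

F/I-1 un ·: FF|Ff
F/I-2 ? ·: FF|Ff|ff
F/II-1 un I-1×I-2: FF|Ff
F/II-2 ? I-1×I-2: FF|Ff|ff
⇒ F over [I-1,I-2,II-1,II-2]: 18 consistent
Z/I-1 un ·: Zz
Z/I-2 aff ·: zz
Z/II-1 un I-1×I-2: Zz
Z/II-2 aff I-1×I-2: zz
⇒ Z over [I-1,I-2,II-1,II-2]: 1 consistent

I-1 ∈ {FF Zz, Ff Zz}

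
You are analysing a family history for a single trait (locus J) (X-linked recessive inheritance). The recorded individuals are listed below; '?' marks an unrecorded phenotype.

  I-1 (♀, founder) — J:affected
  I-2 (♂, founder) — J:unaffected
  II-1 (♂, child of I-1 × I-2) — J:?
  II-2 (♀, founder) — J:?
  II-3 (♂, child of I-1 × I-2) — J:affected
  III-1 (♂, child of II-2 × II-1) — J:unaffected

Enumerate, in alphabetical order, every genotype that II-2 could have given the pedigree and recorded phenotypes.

II-2 ∈ {X^JX^J, X^JX^j}

J/I-1 aff ·: X^jX^j
J/I-2 un ·: X^JY
J/II-1 ? I-1×I-2: X^jY
J/II-2 ? ·: X^JX^J|X^JX^j
J/II-3 aff I-1×I-2: X^jY
J/III-1 un II-2×II-1: X^JY
⇒ J over [I-1,I-2,II-1,II-2,II-3,III-1]: 2 consistent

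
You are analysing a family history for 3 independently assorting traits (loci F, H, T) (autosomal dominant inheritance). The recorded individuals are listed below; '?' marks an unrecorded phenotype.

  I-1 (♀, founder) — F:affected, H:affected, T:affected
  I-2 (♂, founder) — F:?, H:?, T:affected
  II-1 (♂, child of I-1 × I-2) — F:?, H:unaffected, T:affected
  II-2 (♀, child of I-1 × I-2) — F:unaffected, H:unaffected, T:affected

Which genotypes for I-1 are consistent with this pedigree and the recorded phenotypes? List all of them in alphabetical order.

I-1 ∈ {Ff Hh TT, Ff Hh Tt}

F/I-1 aff ·: Ff
F/I-2 ? ·: ff|Ff
F/II-1 ? I-1×I-2: ff|Ff|FF
F/II-2 un I-1×I-2: ff
⇒ F over [I-1,I-2,II-1,II-2]: 5 consistent
H/I-1 aff ·: Hh
H/I-2 ? ·: hh|Hh
H/II-1 un I-1×I-2: hh
H/II-2 un I-1×I-2: hh
⇒ H over [I-1,I-2,II-1,II-2]: 2 consistent
T/I-1 aff ·: Tt|TT
T/I-2 aff ·: Tt|TT
T/II-1 aff I-1×I-2: Tt|TT
T/II-2 aff I-1×I-2: Tt|TT
⇒ T over [I-1,I-2,II-1,II-2]: 13 consistent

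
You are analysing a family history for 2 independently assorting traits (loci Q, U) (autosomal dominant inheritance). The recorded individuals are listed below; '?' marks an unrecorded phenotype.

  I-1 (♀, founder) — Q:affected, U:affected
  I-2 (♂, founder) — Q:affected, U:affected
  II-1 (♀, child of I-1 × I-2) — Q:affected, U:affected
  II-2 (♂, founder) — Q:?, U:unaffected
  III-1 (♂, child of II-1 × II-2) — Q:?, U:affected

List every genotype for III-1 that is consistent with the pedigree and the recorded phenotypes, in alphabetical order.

III-1 ∈ {QQ Uu, Qq Uu, qq Uu}

Q/I-1 aff ·: Qq|QQ
Q/I-2 aff ·: Qq|QQ
Q/II-1 aff I-1×I-2: Qq|QQ
Q/II-2 ? ·: qq|Qq|QQ
Q/III-1 ? II-1×II-2: qq|Qq|QQ
⇒ Q over [I-1,I-2,II-1,II-2,III-1]: 37 consistent
U/I-1 aff ·: Uu|UU
U/I-2 aff ·: Uu|UU
U/II-1 aff I-1×I-2: Uu|UU
U/II-2 un ·: uu
U/III-1 aff II-1×II-2: Uu
⇒ U over [I-1,I-2,II-1,II-2,III-1]: 7 consistent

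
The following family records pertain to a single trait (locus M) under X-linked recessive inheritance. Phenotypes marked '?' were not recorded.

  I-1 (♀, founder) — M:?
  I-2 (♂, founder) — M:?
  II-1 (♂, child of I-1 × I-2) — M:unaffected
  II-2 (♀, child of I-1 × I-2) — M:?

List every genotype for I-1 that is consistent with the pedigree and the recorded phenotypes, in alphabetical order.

M/I-1 ? ·: X^MX^M|X^MX^m
M/I-2 ? ·: X^MY|X^mY
M/II-1 un I-1×I-2: X^MY
M/II-2 ? I-1×I-2: X^MX^M|X^MX^m|X^mX^m
⇒ M over [I-1,I-2,II-1,II-2]: 6 consistent

I-1 ∈ {X^MX^M, X^MX^m}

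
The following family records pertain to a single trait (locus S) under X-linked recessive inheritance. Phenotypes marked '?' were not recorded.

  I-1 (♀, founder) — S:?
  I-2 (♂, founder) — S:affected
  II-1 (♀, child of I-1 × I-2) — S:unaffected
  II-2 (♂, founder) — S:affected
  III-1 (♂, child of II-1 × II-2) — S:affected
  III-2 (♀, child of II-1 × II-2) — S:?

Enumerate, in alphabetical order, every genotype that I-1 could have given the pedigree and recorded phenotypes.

I-1 ∈ {X^SX^S, X^SX^s}

S/I-1 ? ·: X^SX^S|X^SX^s
S/I-2 aff ·: X^sY
S/II-1 un I-1×I-2: X^SX^s
S/II-2 aff ·: X^sY
S/III-1 aff II-1×II-2: X^sY
S/III-2 ? II-1×II-2: X^SX^s|X^sX^s
⇒ S over [I-1,I-2,II-1,II-2,III-1,III-2]: 4 consistent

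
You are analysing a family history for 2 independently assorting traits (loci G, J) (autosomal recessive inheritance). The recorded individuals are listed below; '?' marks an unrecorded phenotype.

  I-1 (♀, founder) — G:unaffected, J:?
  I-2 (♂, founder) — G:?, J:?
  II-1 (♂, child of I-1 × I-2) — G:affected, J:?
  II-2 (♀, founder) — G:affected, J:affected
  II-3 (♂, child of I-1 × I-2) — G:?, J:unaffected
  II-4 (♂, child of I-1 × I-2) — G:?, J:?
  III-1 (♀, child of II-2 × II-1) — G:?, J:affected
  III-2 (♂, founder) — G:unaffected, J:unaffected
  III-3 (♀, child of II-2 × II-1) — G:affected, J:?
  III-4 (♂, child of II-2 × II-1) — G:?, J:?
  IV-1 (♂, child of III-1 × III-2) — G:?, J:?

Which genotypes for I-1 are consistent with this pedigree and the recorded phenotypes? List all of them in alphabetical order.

I-1 ∈ {Gg JJ, Gg Jj, Gg jj}

G/I-1 un ·: Gg
G/I-2 ? ·: Gg|gg
G/II-1 aff I-1×I-2: gg
G/II-2 aff ·: gg
G/II-3 ? I-1×I-2: GG|Gg|gg
G/II-4 ? I-1×I-2: GG|Gg|gg
G/III-1 ? II-2×II-1: gg
G/III-2 un ·: GG|Gg
G/III-3 aff II-2×II-1: gg
G/III-4 ? II-2×II-1: gg
G/IV-1 ? III-1×III-2: Gg|gg
⇒ G over [I-1,I-2,II-1,II-2,II-3,II-4,III-1,III-2,III-3,III-4,IV-1]: 39 consistent
J/I-1 ? ·: JJ|Jj|jj
J/I-2 ? ·: JJ|Jj|jj
J/II-1 ? I-1×I-2: Jj|jj
J/II-2 aff ·: jj
J/II-3 un I-1×I-2: JJ|Jj
J/II-4 ? I-1×I-2: JJ|Jj|jj
J/III-1 aff II-2×II-1: jj
J/III-2 un ·: JJ|Jj
J/III-3 ? II-2×II-1: Jj|jj
J/III-4 ? II-2×II-1: Jj|jj
J/IV-1 ? III-1×III-2: Jj|jj
⇒ J over [I-1,I-2,II-1,II-2,II-3,II-4,III-1,III-2,III-3,III-4,IV-1]: 270 consistent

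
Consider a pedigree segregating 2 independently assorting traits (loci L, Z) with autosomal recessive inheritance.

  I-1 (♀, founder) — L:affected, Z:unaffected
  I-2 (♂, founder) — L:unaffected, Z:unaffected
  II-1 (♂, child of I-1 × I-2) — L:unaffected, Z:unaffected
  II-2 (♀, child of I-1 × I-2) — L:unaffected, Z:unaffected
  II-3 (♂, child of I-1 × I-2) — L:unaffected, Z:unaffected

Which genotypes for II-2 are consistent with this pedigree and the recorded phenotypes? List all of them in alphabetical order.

L/I-1 aff ·: ll
L/I-2 un ·: LL|Ll
L/II-1 un I-1×I-2: Ll
L/II-2 un I-1×I-2: Ll
L/II-3 un I-1×I-2: Ll
⇒ L over [I-1,I-2,II-1,II-2,II-3]: 2 consistent
Z/I-1 un ·: ZZ|Zz
Z/I-2 un ·: ZZ|Zz
Z/II-1 un I-1×I-2: ZZ|Zz
Z/II-2 un I-1×I-2: ZZ|Zz
Z/II-3 un I-1×I-2: ZZ|Zz
⇒ Z over [I-1,I-2,II-1,II-2,II-3]: 25 consistent

II-2 ∈ {Ll ZZ, Ll Zz}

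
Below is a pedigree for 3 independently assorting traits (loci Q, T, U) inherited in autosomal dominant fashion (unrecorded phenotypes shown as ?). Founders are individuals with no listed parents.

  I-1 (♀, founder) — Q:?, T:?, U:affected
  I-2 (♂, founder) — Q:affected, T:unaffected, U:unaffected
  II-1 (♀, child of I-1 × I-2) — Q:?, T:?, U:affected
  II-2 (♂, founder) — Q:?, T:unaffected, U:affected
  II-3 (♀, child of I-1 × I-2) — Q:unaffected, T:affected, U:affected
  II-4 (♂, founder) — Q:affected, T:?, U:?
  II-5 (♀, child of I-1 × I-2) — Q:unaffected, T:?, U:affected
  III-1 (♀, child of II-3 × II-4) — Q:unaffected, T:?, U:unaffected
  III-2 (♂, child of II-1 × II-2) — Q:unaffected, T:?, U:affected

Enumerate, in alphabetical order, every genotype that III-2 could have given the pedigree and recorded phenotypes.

Q/I-1 ? ·: qq|Qq
Q/I-2 aff ·: Qq
Q/II-1 ? I-1×I-2: qq|Qq
Q/II-2 ? ·: qq|Qq
Q/II-3 un I-1×I-2: qq
Q/II-4 aff ·: Qq
Q/II-5 un I-1×I-2: qq
Q/III-1 un II-3×II-4: qq
Q/III-2 un II-1×II-2: qq
⇒ Q over [I-1,I-2,II-1,II-2,II-3,II-4,II-5,III-1,III-2]: 8 consistent
T/I-1 ? ·: Tt|TT
T/I-2 un ·: tt
T/II-1 ? I-1×I-2: tt|Tt
T/II-2 un ·: tt
T/II-3 aff I-1×I-2: Tt
T/II-4 ? ·: tt|Tt|TT
T/II-5 ? I-1×I-2: tt|Tt
T/III-1 ? II-3×II-4: tt|Tt|TT
T/III-2 ? II-1×II-2: tt|Tt
⇒ T over [I-1,I-2,II-1,II-2,II-3,II-4,II-5,III-1,III-2]: 56 consistent
U/I-1 aff ·: Uu|UU
U/I-2 un ·: uu
U/II-1 aff I-1×I-2: Uu
U/II-2 aff ·: Uu|UU
U/II-3 aff I-1×I-2: Uu
U/II-4 ? ·: uu|Uu
U/II-5 aff I-1×I-2: Uu
U/III-1 un II-3×II-4: uu
U/III-2 aff II-1×II-2: Uu|UU
⇒ U over [I-1,I-2,II-1,II-2,II-3,II-4,II-5,III-1,III-2]: 16 consistent

III-2 ∈ {qq Tt UU, qq Tt Uu, qq tt UU, qq tt Uu}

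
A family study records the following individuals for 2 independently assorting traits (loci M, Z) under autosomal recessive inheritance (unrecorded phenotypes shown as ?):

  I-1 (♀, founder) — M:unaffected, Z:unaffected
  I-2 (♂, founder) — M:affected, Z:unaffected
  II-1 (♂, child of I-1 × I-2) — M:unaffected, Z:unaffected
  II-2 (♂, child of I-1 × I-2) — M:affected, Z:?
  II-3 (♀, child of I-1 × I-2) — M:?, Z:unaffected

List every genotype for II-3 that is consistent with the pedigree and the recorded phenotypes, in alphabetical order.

M/I-1 un ·: Mm
M/I-2 aff ·: mm
M/II-1 un I-1×I-2: Mm
M/II-2 aff I-1×I-2: mm
M/II-3 ? I-1×I-2: Mm|mm
⇒ M over [I-1,I-2,II-1,II-2,II-3]: 2 consistent
Z/I-1 un ·: ZZ|Zz
Z/I-2 un ·: ZZ|Zz
Z/II-1 un I-1×I-2: ZZ|Zz
Z/II-2 ? I-1×I-2: ZZ|Zz|zz
Z/II-3 un I-1×I-2: ZZ|Zz
⇒ Z over [I-1,I-2,II-1,II-2,II-3]: 29 consistent

II-3 ∈ {Mm ZZ, Mm Zz, mm ZZ, mm Zz}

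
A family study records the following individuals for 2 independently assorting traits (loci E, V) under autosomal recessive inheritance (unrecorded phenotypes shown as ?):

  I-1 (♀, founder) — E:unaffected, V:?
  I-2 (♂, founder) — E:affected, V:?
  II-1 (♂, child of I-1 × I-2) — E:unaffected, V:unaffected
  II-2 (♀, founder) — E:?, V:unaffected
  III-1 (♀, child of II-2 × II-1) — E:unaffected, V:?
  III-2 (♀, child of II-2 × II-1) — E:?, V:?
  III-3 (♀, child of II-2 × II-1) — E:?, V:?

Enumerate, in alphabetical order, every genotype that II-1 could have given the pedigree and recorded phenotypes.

E/I-1 un ·: EE|Ee
E/I-2 aff ·: ee
E/II-1 un I-1×I-2: Ee
E/II-2 ? ·: EE|Ee|ee
E/III-1 un II-2×II-1: EE|Ee
E/III-2 ? II-2×II-1: EE|Ee|ee
E/III-3 ? II-2×II-1: EE|Ee|ee
⇒ E over [I-1,I-2,II-1,II-2,III-1,III-2,III-3]: 60 consistent
V/I-1 ? ·: VV|Vv|vv
V/I-2 ? ·: VV|Vv|vv
V/II-1 un I-1×I-2: VV|Vv
V/II-2 un ·: VV|Vv
V/III-1 ? II-2×II-1: VV|Vv|vv
V/III-2 ? II-2×II-1: VV|Vv|vv
V/III-3 ? II-2×II-1: VV|Vv|vv
⇒ V over [I-1,I-2,II-1,II-2,III-1,III-2,III-3]: 281 consistent

II-1 ∈ {Ee VV, Ee Vv}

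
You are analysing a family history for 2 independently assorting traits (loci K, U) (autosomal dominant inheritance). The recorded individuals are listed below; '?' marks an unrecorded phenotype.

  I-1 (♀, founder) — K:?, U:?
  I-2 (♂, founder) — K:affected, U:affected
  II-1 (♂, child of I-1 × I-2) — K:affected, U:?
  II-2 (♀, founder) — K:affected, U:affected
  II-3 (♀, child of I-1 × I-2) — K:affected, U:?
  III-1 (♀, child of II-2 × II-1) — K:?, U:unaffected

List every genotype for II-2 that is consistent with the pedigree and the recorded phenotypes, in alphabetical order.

K/I-1 ? ·: kk|Kk|KK
K/I-2 aff ·: Kk|KK
K/II-1 aff I-1×I-2: Kk|KK
K/II-2 aff ·: Kk|KK
K/II-3 aff I-1×I-2: Kk|KK
K/III-1 ? II-2×II-1: kk|Kk|KK
⇒ K over [I-1,I-2,II-1,II-2,II-3,III-1]: 61 consistent
U/I-1 ? ·: uu|Uu|UU
U/I-2 aff ·: Uu|UU
U/II-1 ? I-1×I-2: uu|Uu
U/II-2 aff ·: Uu
U/II-3 ? I-1×I-2: uu|Uu|UU
U/III-1 un II-2×II-1: uu
⇒ U over [I-1,I-2,II-1,II-2,II-3,III-1]: 15 consistent

II-2 ∈ {KK Uu, Kk Uu}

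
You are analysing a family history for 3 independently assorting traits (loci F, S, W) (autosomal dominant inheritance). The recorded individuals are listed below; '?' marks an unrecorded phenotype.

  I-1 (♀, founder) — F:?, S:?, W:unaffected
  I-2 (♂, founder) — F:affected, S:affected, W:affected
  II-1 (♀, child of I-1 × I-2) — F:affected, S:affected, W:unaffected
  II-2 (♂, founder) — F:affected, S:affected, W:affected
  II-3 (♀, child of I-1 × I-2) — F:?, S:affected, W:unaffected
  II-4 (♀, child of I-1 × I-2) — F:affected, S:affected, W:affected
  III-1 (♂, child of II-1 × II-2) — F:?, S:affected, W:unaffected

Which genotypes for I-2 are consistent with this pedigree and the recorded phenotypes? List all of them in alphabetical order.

F/I-1 ? ·: ff|Ff|FF
F/I-2 aff ·: Ff|FF
F/II-1 aff I-1×I-2: Ff|FF
F/II-2 aff ·: Ff|FF
F/II-3 ? I-1×I-2: ff|Ff|FF
F/II-4 aff I-1×I-2: Ff|FF
F/III-1 ? II-1×II-2: ff|Ff|FF
⇒ F over [I-1,I-2,II-1,II-2,II-3,II-4,III-1]: 130 consistent
S/I-1 ? ·: ss|Ss|SS
S/I-2 aff ·: Ss|SS
S/II-1 aff I-1×I-2: Ss|SS
S/II-2 aff ·: Ss|SS
S/II-3 aff I-1×I-2: Ss|SS
S/II-4 aff I-1×I-2: Ss|SS
S/III-1 aff II-1×II-2: Ss|SS
⇒ S over [I-1,I-2,II-1,II-2,II-3,II-4,III-1]: 95 consistent
W/I-1 un ·: ww
W/I-2 aff ·: Ww
W/II-1 un I-1×I-2: ww
W/II-2 aff ·: Ww
W/II-3 un I-1×I-2: ww
W/II-4 aff I-1×I-2: Ww
W/III-1 un II-1×II-2: ww
⇒ W over [I-1,I-2,II-1,II-2,II-3,II-4,III-1]: 1 consistent

I-2 ∈ {FF SS Ww, FF Ss Ww, Ff SS Ww, Ff Ss Ww}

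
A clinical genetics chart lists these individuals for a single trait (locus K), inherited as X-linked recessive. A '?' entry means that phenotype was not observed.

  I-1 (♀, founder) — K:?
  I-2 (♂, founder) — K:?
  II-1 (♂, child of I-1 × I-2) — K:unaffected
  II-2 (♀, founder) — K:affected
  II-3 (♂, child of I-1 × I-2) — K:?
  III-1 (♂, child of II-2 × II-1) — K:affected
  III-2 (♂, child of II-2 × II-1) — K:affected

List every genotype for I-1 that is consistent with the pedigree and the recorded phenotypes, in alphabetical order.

I-1 ∈ {X^KX^K, X^KX^k}

K/I-1 ? ·: X^KX^K|X^KX^k
K/I-2 ? ·: X^KY|X^kY
K/II-1 un I-1×I-2: X^KY
K/II-2 aff ·: X^kX^k
K/II-3 ? I-1×I-2: X^KY|X^kY
K/III-1 aff II-2×II-1: X^kY
K/III-2 aff II-2×II-1: X^kY
⇒ K over [I-1,I-2,II-1,II-2,II-3,III-1,III-2]: 6 consistent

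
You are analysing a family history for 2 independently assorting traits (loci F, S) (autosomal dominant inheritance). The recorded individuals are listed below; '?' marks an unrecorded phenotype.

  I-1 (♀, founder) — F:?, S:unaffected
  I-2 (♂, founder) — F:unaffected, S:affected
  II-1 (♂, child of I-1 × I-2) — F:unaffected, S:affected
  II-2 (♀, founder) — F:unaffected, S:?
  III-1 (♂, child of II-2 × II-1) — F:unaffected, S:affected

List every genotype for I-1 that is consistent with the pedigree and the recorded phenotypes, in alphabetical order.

I-1 ∈ {Ff ss, ff ss}

F/I-1 ? ·: ff|Ff
F/I-2 un ·: ff
F/II-1 un I-1×I-2: ff
F/II-2 un ·: ff
F/III-1 un II-2×II-1: ff
⇒ F over [I-1,I-2,II-1,II-2,III-1]: 2 consistent
S/I-1 un ·: ss
S/I-2 aff ·: Ss|SS
S/II-1 aff I-1×I-2: Ss
S/II-2 ? ·: ss|Ss|SS
S/III-1 aff II-2×II-1: Ss|SS
⇒ S over [I-1,I-2,II-1,II-2,III-1]: 10 consistent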